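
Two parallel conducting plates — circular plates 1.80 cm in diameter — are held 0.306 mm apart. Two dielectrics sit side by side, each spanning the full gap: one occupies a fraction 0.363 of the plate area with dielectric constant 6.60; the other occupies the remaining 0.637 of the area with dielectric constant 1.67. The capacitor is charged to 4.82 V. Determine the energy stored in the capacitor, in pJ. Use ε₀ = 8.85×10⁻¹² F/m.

U ≈ 296 pJ

A = π(1.80/2 cm)² = 2.54×10⁻⁴ m².
Side-by-side slabs ⇒ two capacitors in parallel, each spanning the full gap.
C₁ = κ₁ε₀A₁/d = 6.60 × 8.85×10⁻¹² × 9.24×10⁻⁵ / 3.06×10⁻⁴ = 1.76×10⁻¹¹ F.
C₂ = κ₂ε₀A₂/d = 1.67 × 8.85×10⁻¹² × 1.62×10⁻⁴ / 3.06×10⁻⁴ = 7.83×10⁻¹² F.
C = C₁ + C₂ = 2.55×10⁻¹¹ F.
U = ½CV² = ½ × 2.55×10⁻¹¹ × (4.82)² = 2.96×10⁻¹⁰ J.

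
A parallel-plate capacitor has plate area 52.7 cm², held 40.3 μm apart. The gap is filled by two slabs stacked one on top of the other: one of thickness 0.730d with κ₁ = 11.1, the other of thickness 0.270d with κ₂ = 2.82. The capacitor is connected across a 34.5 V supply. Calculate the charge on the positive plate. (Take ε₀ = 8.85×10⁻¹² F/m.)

A = 52.7 cm² = 5.27×10⁻³ m².
Stacked slabs ⇒ two capacitors in series, each with the full plate area.
C₁ = κ₁ε₀A/d₁ = 11.1 × 8.85×10⁻¹² × 5.27×10⁻³ / 2.94×10⁻⁵ = 1.76×10⁻⁸ F.
C₂ = κ₂ε₀A/d₂ = 2.82 × 8.85×10⁻¹² × 5.27×10⁻³ / 1.09×10⁻⁵ = 1.21×10⁻⁸ F.
C = (1/C₁ + 1/C₂)⁻¹ = 7.17×10⁻⁹ F.
Q = CV = 7.17×10⁻⁹ × 34.5 = 2.47×10⁻⁷ C.

247 nC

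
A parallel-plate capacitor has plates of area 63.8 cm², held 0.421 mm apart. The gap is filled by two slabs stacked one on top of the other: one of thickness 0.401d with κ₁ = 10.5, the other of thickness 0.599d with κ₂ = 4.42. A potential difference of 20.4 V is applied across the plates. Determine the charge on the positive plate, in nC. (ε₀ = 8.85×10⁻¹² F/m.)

A = 63.8 cm² = 6.38×10⁻³ m².
Stacked slabs ⇒ two capacitors in series, each with the full plate area.
C₁ = κ₁ε₀A/d₁ = 10.5 × 8.85×10⁻¹² × 6.38×10⁻³ / 1.69×10⁻⁴ = 3.51×10⁻⁹ F.
C₂ = κ₂ε₀A/d₂ = 4.42 × 8.85×10⁻¹² × 6.38×10⁻³ / 2.52×10⁻⁴ = 9.90×10⁻¹⁰ F.
C = (1/C₁ + 1/C₂)⁻¹ = 7.72×10⁻¹⁰ F.
Q = CV = 7.72×10⁻¹⁰ × 20.4 = 1.58×10⁻⁸ C.

Q ≈ 15.8 nC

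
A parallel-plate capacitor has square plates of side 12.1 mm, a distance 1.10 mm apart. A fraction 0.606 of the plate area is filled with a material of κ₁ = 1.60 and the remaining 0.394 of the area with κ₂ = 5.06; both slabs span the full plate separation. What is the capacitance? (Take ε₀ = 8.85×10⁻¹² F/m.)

A = (12.1 mm)² = 1.46×10⁻⁴ m².
Side-by-side slabs ⇒ two capacitors in parallel, each spanning the full gap.
C₁ = κ₁ε₀A₁/d = 1.60 × 8.85×10⁻¹² × 8.87×10⁻⁵ / 1.10×10⁻³ = 1.14×10⁻¹² F.
C₂ = κ₂ε₀A₂/d = 5.06 × 8.85×10⁻¹² × 5.77×10⁻⁵ / 1.10×10⁻³ = 2.35×10⁻¹² F.
C = C₁ + C₂ = 3.49×10⁻¹² F.

C ≈ 3.49 pF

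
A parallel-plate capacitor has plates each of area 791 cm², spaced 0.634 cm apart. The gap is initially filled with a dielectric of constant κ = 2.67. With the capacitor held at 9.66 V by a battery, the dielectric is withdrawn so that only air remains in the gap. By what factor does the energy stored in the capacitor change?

U₂/U₁ ≈ 0.375

Battery connected ⇒ V is held fixed.
C₂ = 0.375 C₁ and U = ½CV², so U₂/U₁ = C₂/C₁ = 0.375.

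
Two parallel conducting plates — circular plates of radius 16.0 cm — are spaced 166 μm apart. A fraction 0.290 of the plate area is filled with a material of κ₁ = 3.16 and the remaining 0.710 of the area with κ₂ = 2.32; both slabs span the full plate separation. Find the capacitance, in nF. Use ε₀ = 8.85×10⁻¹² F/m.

A = π(16.0 cm)² = 8.04×10⁻² m².
Side-by-side slabs ⇒ two capacitors in parallel, each spanning the full gap.
C₁ = κ₁ε₀A₁/d = 3.16 × 8.85×10⁻¹² × 2.33×10⁻² / 1.66×10⁻⁴ = 3.93×10⁻⁹ F.
C₂ = κ₂ε₀A₂/d = 2.32 × 8.85×10⁻¹² × 5.71×10⁻² / 1.66×10⁻⁴ = 7.06×10⁻⁹ F.
C = C₁ + C₂ = 1.10×10⁻⁸ F.

C ≈ 11.0 nF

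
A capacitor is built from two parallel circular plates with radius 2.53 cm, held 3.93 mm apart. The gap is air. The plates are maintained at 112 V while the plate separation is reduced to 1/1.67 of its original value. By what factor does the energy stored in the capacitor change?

Battery connected ⇒ V is held fixed.
C₂ = 1.67 C₁ and U = ½CV², so U₂/U₁ = C₂/C₁ = 1.67.

1.67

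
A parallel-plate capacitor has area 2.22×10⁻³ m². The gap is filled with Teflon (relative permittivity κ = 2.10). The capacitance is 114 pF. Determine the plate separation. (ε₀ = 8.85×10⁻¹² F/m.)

d ≈ 362 μm

d = κε₀A/C = 2.10 × 8.85×10⁻¹² × 2.22×10⁻³ / 1.14×10⁻¹⁰ = 3.62×10⁻⁴ m.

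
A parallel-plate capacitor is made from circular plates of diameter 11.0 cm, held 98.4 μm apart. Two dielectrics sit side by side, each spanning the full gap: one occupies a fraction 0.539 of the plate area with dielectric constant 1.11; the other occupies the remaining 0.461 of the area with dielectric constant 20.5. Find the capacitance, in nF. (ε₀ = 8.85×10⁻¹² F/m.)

A = π(11.0/2 cm)² = 9.50×10⁻³ m².
Side-by-side slabs ⇒ two capacitors in parallel, each spanning the full gap.
C₁ = κ₁ε₀A₁/d = 1.11 × 8.85×10⁻¹² × 5.12×10⁻³ / 9.84×10⁻⁵ = 5.11×10⁻¹⁰ F.
C₂ = κ₂ε₀A₂/d = 20.5 × 8.85×10⁻¹² × 4.38×10⁻³ / 9.84×10⁻⁵ = 8.08×10⁻⁹ F.
C = C₁ + C₂ = 8.59×10⁻⁹ F.

8.59 nF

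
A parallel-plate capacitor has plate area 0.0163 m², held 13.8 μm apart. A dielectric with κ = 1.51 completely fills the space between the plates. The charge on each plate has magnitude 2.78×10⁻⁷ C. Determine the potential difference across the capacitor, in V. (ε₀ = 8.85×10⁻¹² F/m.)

C = κε₀A/d = 1.51 × 8.85×10⁻¹² × 1.63×10⁻² / 1.38×10⁻⁵ = 1.58×10⁻⁸ F.
V = Q/C = 2.78×10⁻⁷ / 1.58×10⁻⁸ = 17.6 V.

V ≈ 17.6 V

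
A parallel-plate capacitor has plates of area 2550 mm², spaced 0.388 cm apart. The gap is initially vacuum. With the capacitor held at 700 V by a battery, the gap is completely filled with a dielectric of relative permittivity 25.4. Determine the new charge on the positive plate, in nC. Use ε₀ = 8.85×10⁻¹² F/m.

A = 2550 mm² = 2.55×10⁻³ m².
Initially C₁ = ε₀A/d = 8.85×10⁻¹² × 2.55×10⁻³ / 3.88×10⁻³ = 5.82×10⁻¹² F.
Q₁ = 4.07×10⁻⁹ C.
Battery connected ⇒ V is held fixed. C₂ = 25.4 C₁ and Q = CV, so Q₂/Q₁ = C₂/C₁ = 25.4.
Q₂ = 25.4 × 4.07×10⁻⁹ = 1.03×10⁻⁷ C.

Q ≈ 103 nC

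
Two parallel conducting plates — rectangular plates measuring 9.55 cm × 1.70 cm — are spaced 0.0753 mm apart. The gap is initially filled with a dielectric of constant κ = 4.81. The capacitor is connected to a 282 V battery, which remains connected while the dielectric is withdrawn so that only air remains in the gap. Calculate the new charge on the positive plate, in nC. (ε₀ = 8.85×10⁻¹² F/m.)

53.8 nC

A = 9.55 × 1.70 cm² = 1.62×10⁻³ m².
Initially C₁ = κε₀A/d = 4.81 × 8.85×10⁻¹² × 1.62×10⁻³ / 7.53×10⁻⁵ = 9.18×10⁻¹⁰ F.
Q₁ = 2.59×10⁻⁷ C.
Battery connected ⇒ V is held fixed. C₂ = 0.208 C₁ and Q = CV, so Q₂/Q₁ = C₂/C₁ = 0.208.
Q₂ = 0.208 × 2.59×10⁻⁷ = 5.38×10⁻⁸ C.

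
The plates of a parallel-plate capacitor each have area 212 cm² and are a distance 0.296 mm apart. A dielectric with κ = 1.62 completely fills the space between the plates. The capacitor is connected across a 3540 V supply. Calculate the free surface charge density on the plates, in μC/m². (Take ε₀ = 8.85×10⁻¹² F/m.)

A = 212 cm² = 2.12×10⁻² m².
C = κε₀A/d = 1.62 × 8.85×10⁻¹² × 2.12×10⁻² / 2.96×10⁻⁴ = 1.03×10⁻⁹ F.
σ = Q/A = CV/A = 1.03×10⁻⁹ × 3540 / 2.12×10⁻² = 1.71×10⁻⁴ C/m².

σ ≈ 171 μC/m²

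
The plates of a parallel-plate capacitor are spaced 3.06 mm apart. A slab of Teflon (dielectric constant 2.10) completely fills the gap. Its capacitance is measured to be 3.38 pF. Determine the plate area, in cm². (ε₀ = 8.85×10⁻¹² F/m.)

A = Cd/(κε₀) = 3.38×10⁻¹² × 3.06×10⁻³ / (2.10 × 8.85×10⁻¹²) = 5.57×10⁻⁴ m².

A ≈ 5.57 cm²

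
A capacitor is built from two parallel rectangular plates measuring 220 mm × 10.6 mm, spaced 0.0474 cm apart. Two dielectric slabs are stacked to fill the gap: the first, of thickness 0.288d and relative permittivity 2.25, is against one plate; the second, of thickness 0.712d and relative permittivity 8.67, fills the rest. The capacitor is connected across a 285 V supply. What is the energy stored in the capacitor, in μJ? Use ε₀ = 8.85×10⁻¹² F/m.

8.42 μJ

A = 220 × 10.6 mm² = 2.33×10⁻³ m².
Stacked slabs ⇒ two capacitors in series, each with the full plate area.
C₁ = κ₁ε₀A/d₁ = 2.25 × 8.85×10⁻¹² × 2.33×10⁻³ / 1.37×10⁻⁴ = 3.40×10⁻¹⁰ F.
C₂ = κ₂ε₀A/d₂ = 8.67 × 8.85×10⁻¹² × 2.33×10⁻³ / 3.37×10⁻⁴ = 5.30×10⁻¹⁰ F.
C = (1/C₁ + 1/C₂)⁻¹ = 2.07×10⁻¹⁰ F.
U = ½CV² = ½ × 2.07×10⁻¹⁰ × (285)² = 8.42×10⁻⁶ J.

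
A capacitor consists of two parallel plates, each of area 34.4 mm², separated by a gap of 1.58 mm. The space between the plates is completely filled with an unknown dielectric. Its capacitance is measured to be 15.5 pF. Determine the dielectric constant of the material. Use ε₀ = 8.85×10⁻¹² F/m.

80.4

A = 34.4 mm² = 3.44×10⁻⁵ m².
κ = Cd/(ε₀A) = 1.55×10⁻¹¹ × 1.58×10⁻³ / (8.85×10⁻¹² × 3.44×10⁻⁵) = 80.4.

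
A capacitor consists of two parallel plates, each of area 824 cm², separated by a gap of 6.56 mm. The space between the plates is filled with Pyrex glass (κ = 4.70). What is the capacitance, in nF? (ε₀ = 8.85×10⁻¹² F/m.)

0.522 nF

A = 824 cm² = 8.24×10⁻² m².
C = κε₀A/d = 4.70 × 8.85×10⁻¹² × 8.24×10⁻² / 6.56×10⁻³ = 5.22×10⁻¹⁰ F.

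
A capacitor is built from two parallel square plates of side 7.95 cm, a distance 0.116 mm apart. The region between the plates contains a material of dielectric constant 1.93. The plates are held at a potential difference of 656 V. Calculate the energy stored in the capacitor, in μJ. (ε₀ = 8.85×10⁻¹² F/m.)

A = (7.95 cm)² = 6.32×10⁻³ m².
C = κε₀A/d = 1.93 × 8.85×10⁻¹² × 6.32×10⁻³ / 1.16×10⁻⁴ = 9.31×10⁻¹⁰ F.
U = ½CV² = ½ × 9.31×10⁻¹⁰ × (656)² = 2.00×10⁻⁴ J.

U ≈ 200 μJ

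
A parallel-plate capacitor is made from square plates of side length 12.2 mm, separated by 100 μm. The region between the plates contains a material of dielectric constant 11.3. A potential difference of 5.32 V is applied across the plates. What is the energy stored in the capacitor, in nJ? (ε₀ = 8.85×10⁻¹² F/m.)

U ≈ 2.11 nJ

A = (12.2 mm)² = 1.49×10⁻⁴ m².
C = κε₀A/d = 11.3 × 8.85×10⁻¹² × 1.49×10⁻⁴ / 1.00×10⁻⁴ = 1.49×10⁻¹⁰ F.
U = ½CV² = ½ × 1.49×10⁻¹⁰ × (5.32)² = 2.11×10⁻⁹ J.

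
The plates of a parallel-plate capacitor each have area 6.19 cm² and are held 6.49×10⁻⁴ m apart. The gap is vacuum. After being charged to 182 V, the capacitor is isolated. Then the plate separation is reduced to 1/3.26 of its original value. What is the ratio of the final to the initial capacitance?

C = ε₀A/d scales as 1/d, so C₂/C₁ = d₁/d₂ = 3.26.

3.26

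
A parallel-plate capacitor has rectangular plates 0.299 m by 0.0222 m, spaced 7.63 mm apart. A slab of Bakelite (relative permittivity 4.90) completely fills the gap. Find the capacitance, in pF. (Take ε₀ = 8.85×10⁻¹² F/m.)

37.7 pF

A = 0.299 × 0.0222 m² = 6.64×10⁻³ m².
C = κε₀A/d = 4.90 × 8.85×10⁻¹² × 6.64×10⁻³ / 7.63×10⁻³ = 3.77×10⁻¹¹ F.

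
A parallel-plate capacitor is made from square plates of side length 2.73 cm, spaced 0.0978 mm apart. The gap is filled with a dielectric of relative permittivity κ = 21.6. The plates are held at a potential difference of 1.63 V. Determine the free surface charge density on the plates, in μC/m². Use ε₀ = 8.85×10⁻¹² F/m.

A = (2.73 cm)² = 7.45×10⁻⁴ m².
C = κε₀A/d = 21.6 × 8.85×10⁻¹² × 7.45×10⁻⁴ / 9.78×10⁻⁵ = 1.46×10⁻⁹ F.
σ = Q/A = CV/A = 1.46×10⁻⁹ × 1.63 / 7.45×10⁻⁴ = 3.19×10⁻⁶ C/m².

σ ≈ 3.19 μC/m²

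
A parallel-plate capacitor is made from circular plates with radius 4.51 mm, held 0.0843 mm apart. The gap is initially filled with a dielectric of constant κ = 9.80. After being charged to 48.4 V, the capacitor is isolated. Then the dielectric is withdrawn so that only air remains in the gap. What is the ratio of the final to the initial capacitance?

C₂/C₁ ≈ 0.102

C = κε₀A/d scales with κ, so C₂/C₁ = 1/κ = 1/9.80 = 0.102.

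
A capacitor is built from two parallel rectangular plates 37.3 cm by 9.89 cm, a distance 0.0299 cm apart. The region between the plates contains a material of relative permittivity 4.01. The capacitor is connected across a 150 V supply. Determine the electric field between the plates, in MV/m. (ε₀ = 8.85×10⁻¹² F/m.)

E = V/d = 150 / 2.99×10⁻⁴ = 5.02×10⁵ V/m.

0.502 MV/m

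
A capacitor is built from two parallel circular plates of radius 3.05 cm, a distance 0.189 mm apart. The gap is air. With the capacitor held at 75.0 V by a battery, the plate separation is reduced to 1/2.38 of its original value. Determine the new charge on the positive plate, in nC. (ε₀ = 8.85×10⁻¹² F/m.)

A = π(3.05 cm)² = 2.92×10⁻³ m².
Initially C₁ = ε₀A/d = 8.85×10⁻¹² × 2.92×10⁻³ / 1.89×10⁻⁴ = 1.37×10⁻¹⁰ F.
Q₁ = 1.03×10⁻⁸ C.
Battery connected ⇒ V is held fixed. C₂ = 2.38 C₁ and Q = CV, so Q₂/Q₁ = C₂/C₁ = 2.38.
Q₂ = 2.38 × 1.03×10⁻⁸ = 2.44×10⁻⁸ C.

24.4 nC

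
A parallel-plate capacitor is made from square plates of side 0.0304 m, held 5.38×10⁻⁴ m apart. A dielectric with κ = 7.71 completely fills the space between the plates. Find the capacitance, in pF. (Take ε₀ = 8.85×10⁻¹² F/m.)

A = (0.0304 m)² = 9.24×10⁻⁴ m².
C = κε₀A/d = 7.71 × 8.85×10⁻¹² × 9.24×10⁻⁴ / 5.38×10⁻⁴ = 1.17×10⁻¹⁰ F.

117 pF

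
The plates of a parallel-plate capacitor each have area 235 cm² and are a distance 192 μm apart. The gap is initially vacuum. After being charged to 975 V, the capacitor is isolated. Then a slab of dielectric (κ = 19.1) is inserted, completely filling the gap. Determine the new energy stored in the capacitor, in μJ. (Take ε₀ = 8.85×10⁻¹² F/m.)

A = 235 cm² = 2.35×10⁻² m².
Initially C₁ = ε₀A/d = 8.85×10⁻¹² × 2.35×10⁻² / 1.92×10⁻⁴ = 1.08×10⁻⁹ F.
U₁ = 5.15×10⁻⁴ J.
Isolated ⇒ Q is held fixed. C₂ = 19.1 C₁ and U = Q²/(2C), so U₂/U₁ = C₁/C₂ = 0.0524.
U₂ = 0.0524 × 5.15×10⁻⁴ = 2.70×10⁻⁵ J.

U ≈ 27.0 μJ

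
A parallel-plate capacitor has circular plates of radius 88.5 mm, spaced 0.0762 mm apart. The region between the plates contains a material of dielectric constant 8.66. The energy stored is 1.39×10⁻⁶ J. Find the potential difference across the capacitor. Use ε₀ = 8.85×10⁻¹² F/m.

A = π(88.5 mm)² = 2.46×10⁻² m².
C = κε₀A/d = 8.66 × 8.85×10⁻¹² × 2.46×10⁻² / 7.62×10⁻⁵ = 2.47×10⁻⁸ F.
V = √(2U/C) = √(2 × 1.39×10⁻⁶ / 2.47×10⁻⁸) = 10.6 V.

V ≈ 10.6 V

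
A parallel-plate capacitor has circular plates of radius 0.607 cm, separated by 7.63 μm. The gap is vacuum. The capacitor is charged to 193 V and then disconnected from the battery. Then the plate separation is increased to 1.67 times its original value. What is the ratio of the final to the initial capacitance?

C = ε₀A/d scales as 1/d, so C₂/C₁ = d₁/d₂ = 1/1.67 = 0.599.

0.599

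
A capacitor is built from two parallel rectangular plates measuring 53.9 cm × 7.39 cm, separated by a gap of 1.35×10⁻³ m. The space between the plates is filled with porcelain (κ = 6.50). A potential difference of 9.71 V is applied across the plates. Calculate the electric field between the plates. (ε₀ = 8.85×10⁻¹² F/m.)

E = V/d = 9.71 / 1.35×10⁻³ = 7.19×10³ V/m.

E ≈ 7.19 V/mm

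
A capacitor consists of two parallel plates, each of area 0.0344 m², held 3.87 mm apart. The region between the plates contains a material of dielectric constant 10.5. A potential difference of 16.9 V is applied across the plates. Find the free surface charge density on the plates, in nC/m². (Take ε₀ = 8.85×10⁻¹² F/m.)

σ ≈ 406 nC/m²

C = κε₀A/d = 10.5 × 8.85×10⁻¹² × 3.44×10⁻² / 3.87×10⁻³ = 8.26×10⁻¹⁰ F.
σ = Q/A = CV/A = 8.26×10⁻¹⁰ × 16.9 / 3.44×10⁻² = 4.06×10⁻⁷ C/m².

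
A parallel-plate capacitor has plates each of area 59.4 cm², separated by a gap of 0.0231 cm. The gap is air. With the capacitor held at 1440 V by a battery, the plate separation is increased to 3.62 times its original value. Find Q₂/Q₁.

Q₂/Q₁ ≈ 0.276

Battery connected ⇒ V is held fixed.
C₂ = 0.276 C₁ and Q = CV, so Q₂/Q₁ = C₂/C₁ = 0.276.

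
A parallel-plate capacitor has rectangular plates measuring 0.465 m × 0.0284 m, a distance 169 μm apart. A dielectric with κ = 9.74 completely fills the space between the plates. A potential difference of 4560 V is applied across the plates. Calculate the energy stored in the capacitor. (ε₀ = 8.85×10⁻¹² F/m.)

U ≈ 70.0 mJ

A = 0.465 × 0.0284 m² = 1.32×10⁻² m².
C = κε₀A/d = 9.74 × 8.85×10⁻¹² × 1.32×10⁻² / 1.69×10⁻⁴ = 6.74×10⁻⁹ F.
U = ½CV² = ½ × 6.74×10⁻⁹ × (4560)² = 7.00×10⁻² J.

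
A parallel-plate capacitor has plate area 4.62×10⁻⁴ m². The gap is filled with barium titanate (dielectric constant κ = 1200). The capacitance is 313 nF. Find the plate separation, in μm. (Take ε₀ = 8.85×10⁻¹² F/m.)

d = κε₀A/C = 1200 × 8.85×10⁻¹² × 4.62×10⁻⁴ / 3.13×10⁻⁷ = 1.57×10⁻⁵ m.

15.7 μm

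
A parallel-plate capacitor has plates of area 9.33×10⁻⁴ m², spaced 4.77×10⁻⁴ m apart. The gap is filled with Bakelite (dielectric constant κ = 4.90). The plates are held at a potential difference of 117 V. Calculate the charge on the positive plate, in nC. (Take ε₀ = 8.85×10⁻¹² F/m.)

Q ≈ 9.92 nC

C = κε₀A/d = 4.90 × 8.85×10⁻¹² × 9.33×10⁻⁴ / 4.77×10⁻⁴ = 8.48×10⁻¹¹ F.
Q = CV = 8.48×10⁻¹¹ × 117 = 9.92×10⁻⁹ C.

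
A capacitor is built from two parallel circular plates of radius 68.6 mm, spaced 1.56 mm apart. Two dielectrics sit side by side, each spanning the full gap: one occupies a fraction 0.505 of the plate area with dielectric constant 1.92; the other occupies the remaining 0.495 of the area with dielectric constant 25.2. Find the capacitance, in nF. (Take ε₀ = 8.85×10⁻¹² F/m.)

C ≈ 1.13 nF

A = π(68.6 mm)² = 1.48×10⁻² m².
Side-by-side slabs ⇒ two capacitors in parallel, each spanning the full gap.
C₁ = κ₁ε₀A₁/d = 1.92 × 8.85×10⁻¹² × 7.47×10⁻³ / 1.56×10⁻³ = 8.13×10⁻¹¹ F.
C₂ = κ₂ε₀A₂/d = 25.2 × 8.85×10⁻¹² × 7.32×10⁻³ / 1.56×10⁻³ = 1.05×10⁻⁹ F.
C = C₁ + C₂ = 1.13×10⁻⁹ F.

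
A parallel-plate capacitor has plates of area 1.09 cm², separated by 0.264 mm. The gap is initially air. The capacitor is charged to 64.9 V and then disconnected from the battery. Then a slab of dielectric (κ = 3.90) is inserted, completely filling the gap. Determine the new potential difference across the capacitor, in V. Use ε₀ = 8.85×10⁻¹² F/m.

A = 1.09 cm² = 1.09×10⁻⁴ m².
Initially C₁ = ε₀A/d = 8.85×10⁻¹² × 1.09×10⁻⁴ / 2.64×10⁻⁴ = 3.65×10⁻¹² F.
V₁ = 64.9 V.
Isolated ⇒ Q is held fixed. C₂ = 3.90 C₁ and V = Q/C, so V₂/V₁ = C₁/C₂ = 0.256.
V₂ = 0.256 × 64.9 = 16.6 V.

16.6 V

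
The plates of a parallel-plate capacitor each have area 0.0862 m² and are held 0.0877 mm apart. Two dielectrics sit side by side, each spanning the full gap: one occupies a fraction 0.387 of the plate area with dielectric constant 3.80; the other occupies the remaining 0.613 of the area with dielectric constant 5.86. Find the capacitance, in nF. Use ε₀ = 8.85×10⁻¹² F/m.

C ≈ 44.0 nF

Side-by-side slabs ⇒ two capacitors in parallel, each spanning the full gap.
C₁ = κ₁ε₀A₁/d = 3.80 × 8.85×10⁻¹² × 3.34×10⁻² / 8.77×10⁻⁵ = 1.28×10⁻⁸ F.
C₂ = κ₂ε₀A₂/d = 5.86 × 8.85×10⁻¹² × 5.28×10⁻² / 8.77×10⁻⁵ = 3.12×10⁻⁸ F.
C = C₁ + C₂ = 4.40×10⁻⁸ F.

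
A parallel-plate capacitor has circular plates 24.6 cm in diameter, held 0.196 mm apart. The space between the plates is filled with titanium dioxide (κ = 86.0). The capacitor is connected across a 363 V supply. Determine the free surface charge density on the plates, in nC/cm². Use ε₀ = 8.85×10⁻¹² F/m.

σ ≈ 141 nC/cm²

A = π(24.6/2 cm)² = 4.75×10⁻² m².
C = κε₀A/d = 86.0 × 8.85×10⁻¹² × 4.75×10⁻² / 1.96×10⁻⁴ = 1.85×10⁻⁷ F.
σ = Q/A = CV/A = 1.85×10⁻⁷ × 363 / 4.75×10⁻² = 1.41×10⁻³ C/m².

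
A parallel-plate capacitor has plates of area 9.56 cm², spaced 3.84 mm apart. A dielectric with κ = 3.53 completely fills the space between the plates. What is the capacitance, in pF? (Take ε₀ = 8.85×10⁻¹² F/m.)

C ≈ 7.78 pF

A = 9.56 cm² = 9.56×10⁻⁴ m².
C = κε₀A/d = 3.53 × 8.85×10⁻¹² × 9.56×10⁻⁴ / 3.84×10⁻³ = 7.78×10⁻¹² F.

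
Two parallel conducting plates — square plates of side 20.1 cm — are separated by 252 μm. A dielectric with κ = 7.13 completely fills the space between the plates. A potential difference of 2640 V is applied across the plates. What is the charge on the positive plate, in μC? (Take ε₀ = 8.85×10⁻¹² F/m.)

A = (20.1 cm)² = 4.04×10⁻² m².
C = κε₀A/d = 7.13 × 8.85×10⁻¹² × 4.04×10⁻² / 2.52×10⁻⁴ = 1.01×10⁻⁸ F.
Q = CV = 1.01×10⁻⁸ × 2640 = 2.67×10⁻⁵ C.

26.7 μC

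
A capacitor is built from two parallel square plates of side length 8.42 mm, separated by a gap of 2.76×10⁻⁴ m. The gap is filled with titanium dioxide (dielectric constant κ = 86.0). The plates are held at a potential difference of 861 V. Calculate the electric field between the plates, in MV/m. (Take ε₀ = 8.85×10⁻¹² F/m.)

3.12 MV/m

E = V/d = 861 / 2.76×10⁻⁴ = 3.12×10⁶ V/m.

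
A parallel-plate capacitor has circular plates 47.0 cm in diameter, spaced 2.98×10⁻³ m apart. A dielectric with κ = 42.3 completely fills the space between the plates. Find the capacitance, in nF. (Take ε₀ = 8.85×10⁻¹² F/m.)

A = π(47.0/2 cm)² = 0.173 m².
C = κε₀A/d = 42.3 × 8.85×10⁻¹² × 0.173 / 2.98×10⁻³ = 2.18×10⁻⁸ F.

21.8 nF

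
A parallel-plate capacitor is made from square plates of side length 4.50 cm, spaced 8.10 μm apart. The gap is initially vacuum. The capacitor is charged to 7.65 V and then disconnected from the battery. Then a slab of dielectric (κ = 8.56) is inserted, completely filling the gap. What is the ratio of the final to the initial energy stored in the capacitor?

U₂/U₁ ≈ 0.117

Isolated ⇒ Q is held fixed.
C₂ = 8.56 C₁ and U = Q²/(2C), so U₂/U₁ = C₁/C₂ = 0.117.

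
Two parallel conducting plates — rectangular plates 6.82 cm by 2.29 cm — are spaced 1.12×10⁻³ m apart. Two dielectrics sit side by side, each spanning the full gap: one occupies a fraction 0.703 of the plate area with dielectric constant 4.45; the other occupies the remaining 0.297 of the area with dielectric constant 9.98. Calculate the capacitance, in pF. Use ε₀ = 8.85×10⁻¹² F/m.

A = 6.82 × 2.29 cm² = 1.56×10⁻³ m².
Side-by-side slabs ⇒ two capacitors in parallel, each spanning the full gap.
C₁ = κ₁ε₀A₁/d = 4.45 × 8.85×10⁻¹² × 1.10×10⁻³ / 1.12×10⁻³ = 3.86×10⁻¹¹ F.
C₂ = κ₂ε₀A₂/d = 9.98 × 8.85×10⁻¹² × 4.64×10⁻⁴ / 1.12×10⁻³ = 3.66×10⁻¹¹ F.
C = C₁ + C₂ = 7.52×10⁻¹¹ F.

75.2 pF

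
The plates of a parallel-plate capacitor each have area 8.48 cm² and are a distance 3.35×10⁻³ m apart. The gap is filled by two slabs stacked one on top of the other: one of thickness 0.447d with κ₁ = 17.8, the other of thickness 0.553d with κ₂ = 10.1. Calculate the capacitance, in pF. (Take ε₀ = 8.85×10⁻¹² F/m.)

A = 8.48 cm² = 8.48×10⁻⁴ m².
Stacked slabs ⇒ two capacitors in series, each with the full plate area.
C₁ = κ₁ε₀A/d₁ = 17.8 × 8.85×10⁻¹² × 8.48×10⁻⁴ / 1.50×10⁻³ = 8.92×10⁻¹¹ F.
C₂ = κ₂ε₀A/d₂ = 10.1 × 8.85×10⁻¹² × 8.48×10⁻⁴ / 1.85×10⁻³ = 4.09×10⁻¹¹ F.
C = (1/C₁ + 1/C₂)⁻¹ = 2.81×10⁻¹¹ F.

C ≈ 28.1 pF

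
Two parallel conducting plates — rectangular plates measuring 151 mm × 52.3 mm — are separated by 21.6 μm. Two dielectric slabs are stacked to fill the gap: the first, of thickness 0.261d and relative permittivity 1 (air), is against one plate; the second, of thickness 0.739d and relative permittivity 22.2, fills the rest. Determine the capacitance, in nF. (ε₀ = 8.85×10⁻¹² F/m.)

A = 151 × 52.3 mm² = 7.90×10⁻³ m².
Stacked slabs ⇒ two capacitors in series, each with the full plate area.
C₁ = κ₁ε₀A/d₁ = 1.00 × 8.85×10⁻¹² × 7.90×10⁻³ / 5.64×10⁻⁶ = 1.24×10⁻⁸ F.
C₂ = κ₂ε₀A/d₂ = 22.2 × 8.85×10⁻¹² × 7.90×10⁻³ / 1.60×10⁻⁵ = 9.72×10⁻⁸ F.
C = (1/C₁ + 1/C₂)⁻¹ = 1.10×10⁻⁸ F.

C ≈ 11.0 nF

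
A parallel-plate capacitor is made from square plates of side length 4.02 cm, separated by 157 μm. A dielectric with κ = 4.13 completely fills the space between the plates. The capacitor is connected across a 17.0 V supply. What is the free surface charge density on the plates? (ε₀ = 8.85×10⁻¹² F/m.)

3.96 μC/m²

A = (4.02 cm)² = 1.62×10⁻³ m².
C = κε₀A/d = 4.13 × 8.85×10⁻¹² × 1.62×10⁻³ / 1.57×10⁻⁴ = 3.76×10⁻¹⁰ F.
σ = Q/A = CV/A = 3.76×10⁻¹⁰ × 17.0 / 1.62×10⁻³ = 3.96×10⁻⁶ C/m².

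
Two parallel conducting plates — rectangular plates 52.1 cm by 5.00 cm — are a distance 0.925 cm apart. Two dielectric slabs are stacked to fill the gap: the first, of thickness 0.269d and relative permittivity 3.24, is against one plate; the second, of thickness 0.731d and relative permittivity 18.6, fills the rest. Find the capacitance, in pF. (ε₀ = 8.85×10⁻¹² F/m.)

A = 52.1 × 5.00 cm² = 2.60×10⁻² m².
Stacked slabs ⇒ two capacitors in series, each with the full plate area.
C₁ = κ₁ε₀A/d₁ = 3.24 × 8.85×10⁻¹² × 2.60×10⁻² / 2.49×10⁻³ = 3.00×10⁻¹⁰ F.
C₂ = κ₂ε₀A/d₂ = 18.6 × 8.85×10⁻¹² × 2.60×10⁻² / 6.76×10⁻³ = 6.34×10⁻¹⁰ F.
C = (1/C₁ + 1/C₂)⁻¹ = 2.04×10⁻¹⁰ F.

C ≈ 204 pF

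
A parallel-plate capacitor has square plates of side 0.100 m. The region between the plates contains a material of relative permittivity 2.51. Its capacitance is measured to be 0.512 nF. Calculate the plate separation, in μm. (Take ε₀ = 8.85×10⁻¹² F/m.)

A = (0.100 m)² = 1.00×10⁻² m².
d = κε₀A/C = 2.51 × 8.85×10⁻¹² × 1.00×10⁻² / 5.12×10⁻¹⁰ = 4.34×10⁻⁴ m.

434 μm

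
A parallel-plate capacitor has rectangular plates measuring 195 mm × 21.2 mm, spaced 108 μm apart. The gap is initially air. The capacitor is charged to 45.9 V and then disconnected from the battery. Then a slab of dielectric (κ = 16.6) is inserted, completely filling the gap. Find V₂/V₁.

0.0602

Isolated ⇒ Q is held fixed.
C₂ = 16.6 C₁ and V = Q/C, so V₂/V₁ = C₁/C₂ = 0.0602.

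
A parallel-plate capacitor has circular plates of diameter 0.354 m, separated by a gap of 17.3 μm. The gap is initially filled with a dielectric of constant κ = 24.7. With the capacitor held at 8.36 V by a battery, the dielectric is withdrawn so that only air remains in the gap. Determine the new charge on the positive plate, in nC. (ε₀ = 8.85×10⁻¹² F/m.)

A = π(0.354/2 m)² = 9.84×10⁻² m².
Initially C₁ = κε₀A/d = 24.7 × 8.85×10⁻¹² × 9.84×10⁻² / 1.73×10⁻⁵ = 1.24×10⁻⁶ F.
Q₁ = 1.04×10⁻⁵ C.
Battery connected ⇒ V is held fixed. C₂ = 0.0405 C₁ and Q = CV, so Q₂/Q₁ = C₂/C₁ = 0.0405.
Q₂ = 0.0405 × 1.04×10⁻⁵ = 4.21×10⁻⁷ C.

Q ≈ 421 nC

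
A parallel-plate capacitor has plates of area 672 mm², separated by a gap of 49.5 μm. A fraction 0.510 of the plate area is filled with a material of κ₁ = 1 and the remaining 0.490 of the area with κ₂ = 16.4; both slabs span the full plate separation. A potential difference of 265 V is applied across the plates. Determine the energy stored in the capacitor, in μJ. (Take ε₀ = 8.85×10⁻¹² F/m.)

36.1 μJ

A = 672 mm² = 6.72×10⁻⁴ m².
Side-by-side slabs ⇒ two capacitors in parallel, each spanning the full gap.
C₁ = κ₁ε₀A₁/d = 1.00 × 8.85×10⁻¹² × 3.43×10⁻⁴ / 4.95×10⁻⁵ = 6.13×10⁻¹¹ F.
C₂ = κ₂ε₀A₂/d = 16.4 × 8.85×10⁻¹² × 3.29×10⁻⁴ / 4.95×10⁻⁵ = 9.65×10⁻¹⁰ F.
C = C₁ + C₂ = 1.03×10⁻⁹ F.
U = ½CV² = ½ × 1.03×10⁻⁹ × (265)² = 3.61×10⁻⁵ J.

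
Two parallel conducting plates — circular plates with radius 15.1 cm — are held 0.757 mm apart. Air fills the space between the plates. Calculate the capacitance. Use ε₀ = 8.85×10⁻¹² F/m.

C ≈ 0.837 nF

A = π(15.1 cm)² = 7.16×10⁻² m².
C = ε₀A/d = 8.85×10⁻¹² × 7.16×10⁻² / 7.57×10⁻⁴ = 8.37×10⁻¹⁰ F.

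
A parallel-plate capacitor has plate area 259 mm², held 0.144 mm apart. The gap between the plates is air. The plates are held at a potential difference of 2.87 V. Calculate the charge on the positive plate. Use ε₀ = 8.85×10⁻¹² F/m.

Q ≈ 45.7 pC

A = 259 mm² = 2.59×10⁻⁴ m².
C = ε₀A/d = 8.85×10⁻¹² × 2.59×10⁻⁴ / 1.44×10⁻⁴ = 1.59×10⁻¹¹ F.
Q = CV = 1.59×10⁻¹¹ × 2.87 = 4.57×10⁻¹¹ C.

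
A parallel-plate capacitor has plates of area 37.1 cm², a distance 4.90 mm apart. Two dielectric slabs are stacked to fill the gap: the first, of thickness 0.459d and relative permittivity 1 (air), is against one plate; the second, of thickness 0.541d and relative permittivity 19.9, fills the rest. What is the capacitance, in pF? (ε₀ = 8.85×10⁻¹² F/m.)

A = 37.1 cm² = 3.71×10⁻³ m².
Stacked slabs ⇒ two capacitors in series, each with the full plate area.
C₁ = κ₁ε₀A/d₁ = 1.00 × 8.85×10⁻¹² × 3.71×10⁻³ / 2.25×10⁻³ = 1.46×10⁻¹¹ F.
C₂ = κ₂ε₀A/d₂ = 19.9 × 8.85×10⁻¹² × 3.71×10⁻³ / 2.65×10⁻³ = 2.46×10⁻¹⁰ F.
C = (1/C₁ + 1/C₂)⁻¹ = 1.38×10⁻¹¹ F.

C ≈ 13.8 pF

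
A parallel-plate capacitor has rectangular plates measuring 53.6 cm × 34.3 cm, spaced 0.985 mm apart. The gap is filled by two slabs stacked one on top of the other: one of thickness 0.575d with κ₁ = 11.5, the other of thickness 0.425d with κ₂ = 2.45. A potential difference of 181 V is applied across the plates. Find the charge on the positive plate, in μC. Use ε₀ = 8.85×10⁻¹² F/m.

Q ≈ 1.34 μC

A = 53.6 × 34.3 cm² = 0.184 m².
Stacked slabs ⇒ two capacitors in series, each with the full plate area.
C₁ = κ₁ε₀A/d₁ = 11.5 × 8.85×10⁻¹² × 0.184 / 5.66×10⁻⁴ = 3.30×10⁻⁸ F.
C₂ = κ₂ε₀A/d₂ = 2.45 × 8.85×10⁻¹² × 0.184 / 4.19×10⁻⁴ = 9.52×10⁻⁹ F.
C = (1/C₁ + 1/C₂)⁻¹ = 7.39×10⁻⁹ F.
Q = CV = 7.39×10⁻⁹ × 181 = 1.34×10⁻⁶ C.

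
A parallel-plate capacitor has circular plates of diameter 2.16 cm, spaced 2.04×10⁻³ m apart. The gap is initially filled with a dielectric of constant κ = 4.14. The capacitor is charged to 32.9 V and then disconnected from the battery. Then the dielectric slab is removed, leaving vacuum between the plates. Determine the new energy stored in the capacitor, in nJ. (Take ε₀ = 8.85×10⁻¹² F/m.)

U ≈ 14.7 nJ

A = π(2.16/2 cm)² = 3.66×10⁻⁴ m².
Initially C₁ = κε₀A/d = 4.14 × 8.85×10⁻¹² × 3.66×10⁻⁴ / 2.04×10⁻³ = 6.58×10⁻¹² F.
U₁ = 3.56×10⁻⁹ J.
Isolated ⇒ Q is held fixed. C₂ = 0.242 C₁ and U = Q²/(2C), so U₂/U₁ = C₁/C₂ = 4.14.
U₂ = 4.14 × 3.56×10⁻⁹ = 1.47×10⁻⁸ J.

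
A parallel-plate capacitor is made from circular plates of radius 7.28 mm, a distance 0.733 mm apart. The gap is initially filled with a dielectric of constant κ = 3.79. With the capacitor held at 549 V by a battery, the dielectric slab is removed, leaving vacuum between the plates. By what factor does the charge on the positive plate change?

Battery connected ⇒ V is held fixed.
C₂ = 0.264 C₁ and Q = CV, so Q₂/Q₁ = C₂/C₁ = 0.264.

Q₂/Q₁ ≈ 0.264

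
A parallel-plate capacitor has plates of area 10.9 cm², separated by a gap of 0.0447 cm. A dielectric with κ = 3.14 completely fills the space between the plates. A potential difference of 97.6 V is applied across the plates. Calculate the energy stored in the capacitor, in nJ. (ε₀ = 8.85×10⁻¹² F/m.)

U ≈ 323 nJ

A = 10.9 cm² = 1.09×10⁻³ m².
C = κε₀A/d = 3.14 × 8.85×10⁻¹² × 1.09×10⁻³ / 4.47×10⁻⁴ = 6.78×10⁻¹¹ F.
U = ½CV² = ½ × 6.78×10⁻¹¹ × (97.6)² = 3.23×10⁻⁷ J.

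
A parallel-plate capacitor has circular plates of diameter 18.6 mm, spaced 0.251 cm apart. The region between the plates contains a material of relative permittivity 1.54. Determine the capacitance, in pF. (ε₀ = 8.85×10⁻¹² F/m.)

1.48 pF

A = π(18.6/2 mm)² = 2.72×10⁻⁴ m².
C = κε₀A/d = 1.54 × 8.85×10⁻¹² × 2.72×10⁻⁴ / 2.51×10⁻³ = 1.48×10⁻¹² F.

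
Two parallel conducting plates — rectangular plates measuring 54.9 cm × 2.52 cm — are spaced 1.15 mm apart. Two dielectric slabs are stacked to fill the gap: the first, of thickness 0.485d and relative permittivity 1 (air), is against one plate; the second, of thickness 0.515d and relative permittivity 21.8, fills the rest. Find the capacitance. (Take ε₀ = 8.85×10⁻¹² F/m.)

A = 54.9 × 2.52 cm² = 1.38×10⁻² m².
Stacked slabs ⇒ two capacitors in series, each with the full plate area.
C₁ = κ₁ε₀A/d₁ = 1.00 × 8.85×10⁻¹² × 1.38×10⁻² / 5.58×10⁻⁴ = 2.20×10⁻¹⁰ F.
C₂ = κ₂ε₀A/d₂ = 21.8 × 8.85×10⁻¹² × 1.38×10⁻² / 5.92×10⁻⁴ = 4.51×10⁻⁹ F.
C = (1/C₁ + 1/C₂)⁻¹ = 2.09×10⁻¹⁰ F.

209 pF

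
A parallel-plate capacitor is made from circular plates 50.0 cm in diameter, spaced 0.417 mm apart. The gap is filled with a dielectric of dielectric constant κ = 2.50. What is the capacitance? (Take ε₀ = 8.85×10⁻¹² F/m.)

C ≈ 10.4 nF

A = π(50.0/2 cm)² = 0.196 m².
C = κε₀A/d = 2.50 × 8.85×10⁻¹² × 0.196 / 4.17×10⁻⁴ = 1.04×10⁻⁸ F.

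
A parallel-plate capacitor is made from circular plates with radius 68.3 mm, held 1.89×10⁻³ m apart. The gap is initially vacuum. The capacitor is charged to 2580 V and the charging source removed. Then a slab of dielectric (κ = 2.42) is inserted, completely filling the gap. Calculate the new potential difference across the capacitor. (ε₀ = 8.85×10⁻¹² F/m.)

A = π(68.3 mm)² = 1.47×10⁻² m².
Initially C₁ = ε₀A/d = 8.85×10⁻¹² × 1.47×10⁻² / 1.89×10⁻³ = 6.86×10⁻¹¹ F.
V₁ = 2.58×10³ V.
Isolated ⇒ Q is held fixed. C₂ = 2.42 C₁ and V = Q/C, so V₂/V₁ = C₁/C₂ = 0.413.
V₂ = 0.413 × 2.58×10³ = 1.07×10³ V.

V ≈ 1.07 kV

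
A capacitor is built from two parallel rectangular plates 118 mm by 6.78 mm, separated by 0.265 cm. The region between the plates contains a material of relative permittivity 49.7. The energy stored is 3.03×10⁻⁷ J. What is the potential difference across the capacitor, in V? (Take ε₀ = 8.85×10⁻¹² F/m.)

V ≈ 67.6 V

A = 118 × 6.78 mm² = 8.00×10⁻⁴ m².
C = κε₀A/d = 49.7 × 8.85×10⁻¹² × 8.00×10⁻⁴ / 2.65×10⁻³ = 1.33×10⁻¹⁰ F.
V = √(2U/C) = √(2 × 3.03×10⁻⁷ / 1.33×10⁻¹⁰) = 67.6 V.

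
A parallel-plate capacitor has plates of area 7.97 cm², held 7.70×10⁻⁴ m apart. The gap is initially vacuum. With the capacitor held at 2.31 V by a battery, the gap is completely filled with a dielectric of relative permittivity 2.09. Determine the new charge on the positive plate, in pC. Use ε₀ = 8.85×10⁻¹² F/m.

A = 7.97 cm² = 7.97×10⁻⁴ m².
Initially C₁ = ε₀A/d = 8.85×10⁻¹² × 7.97×10⁻⁴ / 7.70×10⁻⁴ = 9.16×10⁻¹² F.
Q₁ = 2.12×10⁻¹¹ C.
Battery connected ⇒ V is held fixed. C₂ = 2.09 C₁ and Q = CV, so Q₂/Q₁ = C₂/C₁ = 2.09.
Q₂ = 2.09 × 2.12×10⁻¹¹ = 4.42×10⁻¹¹ C.

44.2 pC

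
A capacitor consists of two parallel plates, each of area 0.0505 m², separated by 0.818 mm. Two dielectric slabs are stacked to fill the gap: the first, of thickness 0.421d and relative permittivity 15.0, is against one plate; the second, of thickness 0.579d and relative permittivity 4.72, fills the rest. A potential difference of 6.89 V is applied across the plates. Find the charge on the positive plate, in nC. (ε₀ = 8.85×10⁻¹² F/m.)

Stacked slabs ⇒ two capacitors in series, each with the full plate area.
C₁ = κ₁ε₀A/d₁ = 15.0 × 8.85×10⁻¹² × 5.05×10⁻² / 3.44×10⁻⁴ = 1.95×10⁻⁸ F.
C₂ = κ₂ε₀A/d₂ = 4.72 × 8.85×10⁻¹² × 5.05×10⁻² / 4.74×10⁻⁴ = 4.45×10⁻⁹ F.
C = (1/C₁ + 1/C₂)⁻¹ = 3.62×10⁻⁹ F.
Q = CV = 3.62×10⁻⁹ × 6.89 = 2.50×10⁻⁸ C.

25.0 nC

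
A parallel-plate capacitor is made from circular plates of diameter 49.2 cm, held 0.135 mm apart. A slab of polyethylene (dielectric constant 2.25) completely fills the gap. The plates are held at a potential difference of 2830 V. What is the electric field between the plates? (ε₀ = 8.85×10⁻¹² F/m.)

E ≈ 21.0 MV/m

E = V/d = 2830 / 1.35×10⁻⁴ = 2.10×10⁷ V/m.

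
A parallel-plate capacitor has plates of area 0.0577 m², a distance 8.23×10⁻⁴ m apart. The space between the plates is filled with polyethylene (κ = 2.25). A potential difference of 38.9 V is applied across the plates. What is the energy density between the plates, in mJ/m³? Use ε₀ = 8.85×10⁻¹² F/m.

E = V/d = 38.9 / 8.23×10⁻⁴ = 4.73×10⁴ V/m.
u = ½κε₀E² = ½ × 2.25 × 8.85×10⁻¹² × (4.73×10⁴)² = 2.22×10⁻² J/m³.

u ≈ 22.2 mJ/m³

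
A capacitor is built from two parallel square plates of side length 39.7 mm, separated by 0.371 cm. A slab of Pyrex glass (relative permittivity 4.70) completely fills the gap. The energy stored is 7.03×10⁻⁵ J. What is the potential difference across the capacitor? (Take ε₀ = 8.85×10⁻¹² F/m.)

A = (39.7 mm)² = 1.58×10⁻³ m².
C = κε₀A/d = 4.70 × 8.85×10⁻¹² × 1.58×10⁻³ / 3.71×10⁻³ = 1.77×10⁻¹¹ F.
V = √(2U/C) = √(2 × 7.03×10⁻⁵ / 1.77×10⁻¹¹) = 2.82×10³ V.

V ≈ 2.82 kV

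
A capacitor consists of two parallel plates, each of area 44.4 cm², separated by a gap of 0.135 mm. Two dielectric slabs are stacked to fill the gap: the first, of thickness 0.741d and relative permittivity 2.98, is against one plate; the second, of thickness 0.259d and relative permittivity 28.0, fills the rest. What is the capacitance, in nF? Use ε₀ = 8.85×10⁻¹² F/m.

C ≈ 1.13 nF

A = 44.4 cm² = 4.44×10⁻³ m².
Stacked slabs ⇒ two capacitors in series, each with the full plate area.
C₁ = κ₁ε₀A/d₁ = 2.98 × 8.85×10⁻¹² × 4.44×10⁻³ / 1.00×10⁻⁴ = 1.17×10⁻⁹ F.
C₂ = κ₂ε₀A/d₂ = 28.0 × 8.85×10⁻¹² × 4.44×10⁻³ / 3.50×10⁻⁵ = 3.15×10⁻⁸ F.
C = (1/C₁ + 1/C₂)⁻¹ = 1.13×10⁻⁹ F.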